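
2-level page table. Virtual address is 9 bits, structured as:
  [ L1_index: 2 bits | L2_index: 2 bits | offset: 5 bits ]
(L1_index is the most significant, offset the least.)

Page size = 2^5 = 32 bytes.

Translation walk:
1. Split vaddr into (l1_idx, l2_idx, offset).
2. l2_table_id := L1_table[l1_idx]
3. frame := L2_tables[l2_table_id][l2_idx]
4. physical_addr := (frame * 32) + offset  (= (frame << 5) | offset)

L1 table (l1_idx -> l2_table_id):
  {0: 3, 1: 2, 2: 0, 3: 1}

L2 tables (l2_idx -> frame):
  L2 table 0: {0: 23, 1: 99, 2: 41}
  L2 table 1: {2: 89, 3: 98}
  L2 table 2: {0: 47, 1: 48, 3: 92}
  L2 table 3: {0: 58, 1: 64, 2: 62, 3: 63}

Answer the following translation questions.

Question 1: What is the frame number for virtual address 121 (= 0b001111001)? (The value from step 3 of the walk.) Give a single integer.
vaddr = 121: l1_idx=0, l2_idx=3
L1[0] = 3; L2[3][3] = 63

Answer: 63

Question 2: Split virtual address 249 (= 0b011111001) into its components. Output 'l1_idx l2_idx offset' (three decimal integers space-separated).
Answer: 1 3 25

Derivation:
vaddr = 249 = 0b011111001
  top 2 bits -> l1_idx = 1
  next 2 bits -> l2_idx = 3
  bottom 5 bits -> offset = 25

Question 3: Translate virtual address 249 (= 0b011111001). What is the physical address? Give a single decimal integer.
Answer: 2969

Derivation:
vaddr = 249 = 0b011111001
Split: l1_idx=1, l2_idx=3, offset=25
L1[1] = 2
L2[2][3] = 92
paddr = 92 * 32 + 25 = 2969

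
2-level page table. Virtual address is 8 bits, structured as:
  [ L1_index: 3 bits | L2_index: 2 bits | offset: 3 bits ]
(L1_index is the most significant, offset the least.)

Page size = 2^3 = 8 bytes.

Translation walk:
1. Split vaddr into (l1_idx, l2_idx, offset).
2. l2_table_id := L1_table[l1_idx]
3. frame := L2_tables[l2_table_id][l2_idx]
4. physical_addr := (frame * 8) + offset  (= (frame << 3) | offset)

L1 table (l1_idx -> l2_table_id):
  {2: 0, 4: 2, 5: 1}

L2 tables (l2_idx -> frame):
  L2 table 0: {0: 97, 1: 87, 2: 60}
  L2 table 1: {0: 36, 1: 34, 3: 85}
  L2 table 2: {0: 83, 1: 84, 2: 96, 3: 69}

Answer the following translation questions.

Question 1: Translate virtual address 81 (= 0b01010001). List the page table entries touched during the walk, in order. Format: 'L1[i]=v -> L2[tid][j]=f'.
vaddr = 81 = 0b01010001
Split: l1_idx=2, l2_idx=2, offset=1

Answer: L1[2]=0 -> L2[0][2]=60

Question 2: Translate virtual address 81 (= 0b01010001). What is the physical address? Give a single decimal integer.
Answer: 481

Derivation:
vaddr = 81 = 0b01010001
Split: l1_idx=2, l2_idx=2, offset=1
L1[2] = 0
L2[0][2] = 60
paddr = 60 * 8 + 1 = 481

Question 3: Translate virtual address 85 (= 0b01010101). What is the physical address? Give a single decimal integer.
vaddr = 85 = 0b01010101
Split: l1_idx=2, l2_idx=2, offset=5
L1[2] = 0
L2[0][2] = 60
paddr = 60 * 8 + 5 = 485

Answer: 485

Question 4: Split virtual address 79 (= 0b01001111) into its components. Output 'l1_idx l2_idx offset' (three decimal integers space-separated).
Answer: 2 1 7

Derivation:
vaddr = 79 = 0b01001111
  top 3 bits -> l1_idx = 2
  next 2 bits -> l2_idx = 1
  bottom 3 bits -> offset = 7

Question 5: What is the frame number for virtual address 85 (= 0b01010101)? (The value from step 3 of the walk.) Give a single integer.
Answer: 60

Derivation:
vaddr = 85: l1_idx=2, l2_idx=2
L1[2] = 0; L2[0][2] = 60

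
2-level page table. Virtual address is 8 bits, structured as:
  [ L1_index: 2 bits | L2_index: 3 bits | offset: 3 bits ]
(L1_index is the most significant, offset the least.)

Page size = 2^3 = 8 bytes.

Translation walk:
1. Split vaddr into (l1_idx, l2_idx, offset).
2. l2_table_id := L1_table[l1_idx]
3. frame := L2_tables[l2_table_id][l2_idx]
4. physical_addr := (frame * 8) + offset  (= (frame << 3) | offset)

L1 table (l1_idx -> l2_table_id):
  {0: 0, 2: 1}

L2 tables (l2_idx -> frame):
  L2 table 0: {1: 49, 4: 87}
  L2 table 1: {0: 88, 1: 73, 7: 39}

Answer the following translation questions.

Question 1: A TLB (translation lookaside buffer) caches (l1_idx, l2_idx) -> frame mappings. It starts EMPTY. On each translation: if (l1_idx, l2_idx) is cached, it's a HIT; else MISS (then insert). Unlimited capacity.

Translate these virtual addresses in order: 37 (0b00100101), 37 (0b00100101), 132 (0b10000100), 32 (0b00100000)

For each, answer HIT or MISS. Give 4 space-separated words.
vaddr=37: (0,4) not in TLB -> MISS, insert
vaddr=37: (0,4) in TLB -> HIT
vaddr=132: (2,0) not in TLB -> MISS, insert
vaddr=32: (0,4) in TLB -> HIT

Answer: MISS HIT MISS HIT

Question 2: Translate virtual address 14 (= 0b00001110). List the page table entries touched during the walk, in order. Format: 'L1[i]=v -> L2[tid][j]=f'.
vaddr = 14 = 0b00001110
Split: l1_idx=0, l2_idx=1, offset=6

Answer: L1[0]=0 -> L2[0][1]=49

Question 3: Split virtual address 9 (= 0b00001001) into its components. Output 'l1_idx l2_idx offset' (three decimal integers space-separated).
Answer: 0 1 1

Derivation:
vaddr = 9 = 0b00001001
  top 2 bits -> l1_idx = 0
  next 3 bits -> l2_idx = 1
  bottom 3 bits -> offset = 1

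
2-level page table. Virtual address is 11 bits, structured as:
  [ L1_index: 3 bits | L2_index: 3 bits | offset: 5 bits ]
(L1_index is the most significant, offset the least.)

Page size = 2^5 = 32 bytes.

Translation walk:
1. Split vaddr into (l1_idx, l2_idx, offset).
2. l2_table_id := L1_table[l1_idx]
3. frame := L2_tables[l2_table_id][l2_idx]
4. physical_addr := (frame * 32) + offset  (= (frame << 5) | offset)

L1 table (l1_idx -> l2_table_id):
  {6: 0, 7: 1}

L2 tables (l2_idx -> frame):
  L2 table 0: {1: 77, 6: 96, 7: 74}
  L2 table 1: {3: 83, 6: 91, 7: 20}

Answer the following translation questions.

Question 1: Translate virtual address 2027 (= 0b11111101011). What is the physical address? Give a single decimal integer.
vaddr = 2027 = 0b11111101011
Split: l1_idx=7, l2_idx=7, offset=11
L1[7] = 1
L2[1][7] = 20
paddr = 20 * 32 + 11 = 651

Answer: 651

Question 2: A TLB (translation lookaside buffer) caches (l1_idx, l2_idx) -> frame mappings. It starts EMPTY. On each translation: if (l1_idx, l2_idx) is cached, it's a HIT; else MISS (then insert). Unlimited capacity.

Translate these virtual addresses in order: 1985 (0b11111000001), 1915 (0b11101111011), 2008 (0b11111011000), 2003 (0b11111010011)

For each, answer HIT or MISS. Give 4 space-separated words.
vaddr=1985: (7,6) not in TLB -> MISS, insert
vaddr=1915: (7,3) not in TLB -> MISS, insert
vaddr=2008: (7,6) in TLB -> HIT
vaddr=2003: (7,6) in TLB -> HIT

Answer: MISS MISS HIT HIT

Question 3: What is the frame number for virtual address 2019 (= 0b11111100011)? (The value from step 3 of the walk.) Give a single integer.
vaddr = 2019: l1_idx=7, l2_idx=7
L1[7] = 1; L2[1][7] = 20

Answer: 20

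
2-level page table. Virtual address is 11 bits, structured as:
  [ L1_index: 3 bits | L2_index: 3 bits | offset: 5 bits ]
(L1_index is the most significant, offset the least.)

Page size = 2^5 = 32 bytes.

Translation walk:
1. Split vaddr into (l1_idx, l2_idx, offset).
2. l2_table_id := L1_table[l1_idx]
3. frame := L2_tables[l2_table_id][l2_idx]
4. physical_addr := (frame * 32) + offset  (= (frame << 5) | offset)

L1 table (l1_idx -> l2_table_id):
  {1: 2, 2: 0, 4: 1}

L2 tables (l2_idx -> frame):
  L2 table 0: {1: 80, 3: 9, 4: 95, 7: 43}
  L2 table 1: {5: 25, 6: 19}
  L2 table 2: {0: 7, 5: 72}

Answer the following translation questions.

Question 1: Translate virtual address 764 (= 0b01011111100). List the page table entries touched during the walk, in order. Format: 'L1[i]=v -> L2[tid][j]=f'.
Answer: L1[2]=0 -> L2[0][7]=43

Derivation:
vaddr = 764 = 0b01011111100
Split: l1_idx=2, l2_idx=7, offset=28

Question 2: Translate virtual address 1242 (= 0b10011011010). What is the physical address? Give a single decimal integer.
Answer: 634

Derivation:
vaddr = 1242 = 0b10011011010
Split: l1_idx=4, l2_idx=6, offset=26
L1[4] = 1
L2[1][6] = 19
paddr = 19 * 32 + 26 = 634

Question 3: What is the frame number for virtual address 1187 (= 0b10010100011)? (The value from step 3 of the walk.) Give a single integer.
vaddr = 1187: l1_idx=4, l2_idx=5
L1[4] = 1; L2[1][5] = 25

Answer: 25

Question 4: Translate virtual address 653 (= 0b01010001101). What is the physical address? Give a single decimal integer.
vaddr = 653 = 0b01010001101
Split: l1_idx=2, l2_idx=4, offset=13
L1[2] = 0
L2[0][4] = 95
paddr = 95 * 32 + 13 = 3053

Answer: 3053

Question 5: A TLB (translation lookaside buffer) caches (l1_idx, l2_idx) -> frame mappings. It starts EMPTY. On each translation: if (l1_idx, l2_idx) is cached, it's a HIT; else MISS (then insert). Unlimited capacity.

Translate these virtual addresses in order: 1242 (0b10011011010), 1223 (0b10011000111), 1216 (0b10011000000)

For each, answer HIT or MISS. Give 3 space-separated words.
vaddr=1242: (4,6) not in TLB -> MISS, insert
vaddr=1223: (4,6) in TLB -> HIT
vaddr=1216: (4,6) in TLB -> HIT

Answer: MISS HIT HIT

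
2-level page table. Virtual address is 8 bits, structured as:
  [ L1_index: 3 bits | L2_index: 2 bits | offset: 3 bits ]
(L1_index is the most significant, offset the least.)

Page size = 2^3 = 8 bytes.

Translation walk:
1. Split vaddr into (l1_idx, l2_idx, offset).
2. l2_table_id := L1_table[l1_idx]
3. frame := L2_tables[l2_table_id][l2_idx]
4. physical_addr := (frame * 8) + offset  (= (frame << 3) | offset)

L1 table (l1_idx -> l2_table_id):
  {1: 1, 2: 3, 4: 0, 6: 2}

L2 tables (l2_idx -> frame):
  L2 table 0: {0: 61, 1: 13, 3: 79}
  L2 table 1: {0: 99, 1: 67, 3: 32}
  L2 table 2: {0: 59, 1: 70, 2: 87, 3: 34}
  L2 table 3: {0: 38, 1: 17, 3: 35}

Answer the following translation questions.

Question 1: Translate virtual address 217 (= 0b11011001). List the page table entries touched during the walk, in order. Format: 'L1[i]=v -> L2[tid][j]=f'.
Answer: L1[6]=2 -> L2[2][3]=34

Derivation:
vaddr = 217 = 0b11011001
Split: l1_idx=6, l2_idx=3, offset=1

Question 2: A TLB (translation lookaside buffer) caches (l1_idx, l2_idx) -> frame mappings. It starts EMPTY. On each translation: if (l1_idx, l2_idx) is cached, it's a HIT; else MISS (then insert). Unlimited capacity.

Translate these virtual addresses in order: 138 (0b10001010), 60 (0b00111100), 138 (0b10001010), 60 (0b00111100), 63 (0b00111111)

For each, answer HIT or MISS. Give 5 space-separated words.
vaddr=138: (4,1) not in TLB -> MISS, insert
vaddr=60: (1,3) not in TLB -> MISS, insert
vaddr=138: (4,1) in TLB -> HIT
vaddr=60: (1,3) in TLB -> HIT
vaddr=63: (1,3) in TLB -> HIT

Answer: MISS MISS HIT HIT HIT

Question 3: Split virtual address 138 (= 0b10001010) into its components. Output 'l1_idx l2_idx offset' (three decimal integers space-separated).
Answer: 4 1 2

Derivation:
vaddr = 138 = 0b10001010
  top 3 bits -> l1_idx = 4
  next 2 bits -> l2_idx = 1
  bottom 3 bits -> offset = 2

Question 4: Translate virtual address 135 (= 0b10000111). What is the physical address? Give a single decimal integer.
Answer: 495

Derivation:
vaddr = 135 = 0b10000111
Split: l1_idx=4, l2_idx=0, offset=7
L1[4] = 0
L2[0][0] = 61
paddr = 61 * 8 + 7 = 495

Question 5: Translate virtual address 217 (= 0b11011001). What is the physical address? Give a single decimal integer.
vaddr = 217 = 0b11011001
Split: l1_idx=6, l2_idx=3, offset=1
L1[6] = 2
L2[2][3] = 34
paddr = 34 * 8 + 1 = 273

Answer: 273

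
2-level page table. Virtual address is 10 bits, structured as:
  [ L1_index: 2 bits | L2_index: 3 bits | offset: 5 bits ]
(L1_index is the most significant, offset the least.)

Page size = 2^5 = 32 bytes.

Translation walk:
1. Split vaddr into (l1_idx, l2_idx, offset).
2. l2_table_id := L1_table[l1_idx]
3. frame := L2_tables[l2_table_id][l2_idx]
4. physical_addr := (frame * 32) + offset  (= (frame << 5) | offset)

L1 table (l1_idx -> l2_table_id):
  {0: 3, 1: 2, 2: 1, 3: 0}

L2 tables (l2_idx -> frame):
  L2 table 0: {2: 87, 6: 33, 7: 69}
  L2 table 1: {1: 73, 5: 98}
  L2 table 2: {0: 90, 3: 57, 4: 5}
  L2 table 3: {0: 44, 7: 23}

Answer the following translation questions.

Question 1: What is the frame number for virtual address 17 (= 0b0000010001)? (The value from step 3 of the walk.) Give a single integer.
Answer: 44

Derivation:
vaddr = 17: l1_idx=0, l2_idx=0
L1[0] = 3; L2[3][0] = 44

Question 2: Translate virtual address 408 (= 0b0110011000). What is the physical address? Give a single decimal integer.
Answer: 184

Derivation:
vaddr = 408 = 0b0110011000
Split: l1_idx=1, l2_idx=4, offset=24
L1[1] = 2
L2[2][4] = 5
paddr = 5 * 32 + 24 = 184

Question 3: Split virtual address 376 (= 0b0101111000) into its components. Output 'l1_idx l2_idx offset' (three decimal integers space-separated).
vaddr = 376 = 0b0101111000
  top 2 bits -> l1_idx = 1
  next 3 bits -> l2_idx = 3
  bottom 5 bits -> offset = 24

Answer: 1 3 24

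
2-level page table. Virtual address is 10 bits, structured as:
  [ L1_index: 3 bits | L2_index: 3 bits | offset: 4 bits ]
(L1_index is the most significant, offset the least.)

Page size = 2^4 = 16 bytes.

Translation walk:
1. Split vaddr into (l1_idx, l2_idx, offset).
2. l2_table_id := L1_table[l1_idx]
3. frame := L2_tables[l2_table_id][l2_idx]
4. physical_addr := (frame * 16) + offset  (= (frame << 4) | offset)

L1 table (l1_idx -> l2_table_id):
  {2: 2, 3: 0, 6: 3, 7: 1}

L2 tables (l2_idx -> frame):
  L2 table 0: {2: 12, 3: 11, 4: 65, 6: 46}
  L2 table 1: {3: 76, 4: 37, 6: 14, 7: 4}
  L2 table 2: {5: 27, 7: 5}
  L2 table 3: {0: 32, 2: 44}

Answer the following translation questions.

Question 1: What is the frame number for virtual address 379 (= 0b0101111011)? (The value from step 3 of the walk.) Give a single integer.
Answer: 5

Derivation:
vaddr = 379: l1_idx=2, l2_idx=7
L1[2] = 2; L2[2][7] = 5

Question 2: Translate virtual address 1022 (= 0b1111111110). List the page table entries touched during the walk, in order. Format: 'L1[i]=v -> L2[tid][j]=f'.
vaddr = 1022 = 0b1111111110
Split: l1_idx=7, l2_idx=7, offset=14

Answer: L1[7]=1 -> L2[1][7]=4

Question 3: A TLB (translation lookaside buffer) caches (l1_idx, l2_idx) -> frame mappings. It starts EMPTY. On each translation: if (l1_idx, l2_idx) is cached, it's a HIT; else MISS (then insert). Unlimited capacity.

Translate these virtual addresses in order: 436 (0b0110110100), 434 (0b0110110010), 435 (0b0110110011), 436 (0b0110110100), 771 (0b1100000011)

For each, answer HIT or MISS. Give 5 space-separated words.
Answer: MISS HIT HIT HIT MISS

Derivation:
vaddr=436: (3,3) not in TLB -> MISS, insert
vaddr=434: (3,3) in TLB -> HIT
vaddr=435: (3,3) in TLB -> HIT
vaddr=436: (3,3) in TLB -> HIT
vaddr=771: (6,0) not in TLB -> MISS, insert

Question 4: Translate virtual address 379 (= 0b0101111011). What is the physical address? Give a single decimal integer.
Answer: 91

Derivation:
vaddr = 379 = 0b0101111011
Split: l1_idx=2, l2_idx=7, offset=11
L1[2] = 2
L2[2][7] = 5
paddr = 5 * 16 + 11 = 91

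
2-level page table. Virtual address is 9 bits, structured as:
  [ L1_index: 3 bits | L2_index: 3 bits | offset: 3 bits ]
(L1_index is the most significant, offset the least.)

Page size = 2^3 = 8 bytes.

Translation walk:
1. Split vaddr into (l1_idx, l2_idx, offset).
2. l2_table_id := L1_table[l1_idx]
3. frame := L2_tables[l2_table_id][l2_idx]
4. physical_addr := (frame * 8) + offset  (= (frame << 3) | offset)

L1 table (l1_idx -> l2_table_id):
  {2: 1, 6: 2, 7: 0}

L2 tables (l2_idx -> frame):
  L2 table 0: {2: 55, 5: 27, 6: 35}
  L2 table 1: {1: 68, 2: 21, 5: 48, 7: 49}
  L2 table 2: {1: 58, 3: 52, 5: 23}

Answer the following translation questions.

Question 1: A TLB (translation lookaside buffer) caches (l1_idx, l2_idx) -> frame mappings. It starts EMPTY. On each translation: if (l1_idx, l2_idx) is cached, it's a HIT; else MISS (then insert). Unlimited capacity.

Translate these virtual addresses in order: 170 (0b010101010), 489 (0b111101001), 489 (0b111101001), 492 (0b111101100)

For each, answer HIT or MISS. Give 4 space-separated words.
vaddr=170: (2,5) not in TLB -> MISS, insert
vaddr=489: (7,5) not in TLB -> MISS, insert
vaddr=489: (7,5) in TLB -> HIT
vaddr=492: (7,5) in TLB -> HIT

Answer: MISS MISS HIT HIT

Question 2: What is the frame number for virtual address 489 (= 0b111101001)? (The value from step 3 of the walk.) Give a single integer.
vaddr = 489: l1_idx=7, l2_idx=5
L1[7] = 0; L2[0][5] = 27

Answer: 27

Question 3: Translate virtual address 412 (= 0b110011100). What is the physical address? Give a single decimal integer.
Answer: 420

Derivation:
vaddr = 412 = 0b110011100
Split: l1_idx=6, l2_idx=3, offset=4
L1[6] = 2
L2[2][3] = 52
paddr = 52 * 8 + 4 = 420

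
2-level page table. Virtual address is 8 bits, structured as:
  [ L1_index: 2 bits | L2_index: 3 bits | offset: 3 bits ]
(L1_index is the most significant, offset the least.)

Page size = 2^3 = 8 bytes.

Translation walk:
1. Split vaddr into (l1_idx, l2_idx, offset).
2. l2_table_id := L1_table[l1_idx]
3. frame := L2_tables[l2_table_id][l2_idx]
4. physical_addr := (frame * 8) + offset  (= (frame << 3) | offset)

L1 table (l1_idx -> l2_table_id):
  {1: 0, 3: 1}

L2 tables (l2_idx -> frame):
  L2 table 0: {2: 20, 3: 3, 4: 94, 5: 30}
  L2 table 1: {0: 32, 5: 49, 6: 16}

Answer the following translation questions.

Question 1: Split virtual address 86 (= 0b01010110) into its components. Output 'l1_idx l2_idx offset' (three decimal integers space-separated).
vaddr = 86 = 0b01010110
  top 2 bits -> l1_idx = 1
  next 3 bits -> l2_idx = 2
  bottom 3 bits -> offset = 6

Answer: 1 2 6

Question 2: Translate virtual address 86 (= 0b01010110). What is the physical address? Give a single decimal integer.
Answer: 166

Derivation:
vaddr = 86 = 0b01010110
Split: l1_idx=1, l2_idx=2, offset=6
L1[1] = 0
L2[0][2] = 20
paddr = 20 * 8 + 6 = 166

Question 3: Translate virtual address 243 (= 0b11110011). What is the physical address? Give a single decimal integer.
vaddr = 243 = 0b11110011
Split: l1_idx=3, l2_idx=6, offset=3
L1[3] = 1
L2[1][6] = 16
paddr = 16 * 8 + 3 = 131

Answer: 131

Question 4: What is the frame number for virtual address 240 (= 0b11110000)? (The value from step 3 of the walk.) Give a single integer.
vaddr = 240: l1_idx=3, l2_idx=6
L1[3] = 1; L2[1][6] = 16

Answer: 16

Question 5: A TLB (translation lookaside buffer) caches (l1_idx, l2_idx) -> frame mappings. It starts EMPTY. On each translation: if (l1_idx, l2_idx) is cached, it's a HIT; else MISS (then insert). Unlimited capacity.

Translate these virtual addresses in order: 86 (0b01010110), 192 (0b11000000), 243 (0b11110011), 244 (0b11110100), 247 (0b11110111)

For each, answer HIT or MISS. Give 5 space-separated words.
vaddr=86: (1,2) not in TLB -> MISS, insert
vaddr=192: (3,0) not in TLB -> MISS, insert
vaddr=243: (3,6) not in TLB -> MISS, insert
vaddr=244: (3,6) in TLB -> HIT
vaddr=247: (3,6) in TLB -> HIT

Answer: MISS MISS MISS HIT HIT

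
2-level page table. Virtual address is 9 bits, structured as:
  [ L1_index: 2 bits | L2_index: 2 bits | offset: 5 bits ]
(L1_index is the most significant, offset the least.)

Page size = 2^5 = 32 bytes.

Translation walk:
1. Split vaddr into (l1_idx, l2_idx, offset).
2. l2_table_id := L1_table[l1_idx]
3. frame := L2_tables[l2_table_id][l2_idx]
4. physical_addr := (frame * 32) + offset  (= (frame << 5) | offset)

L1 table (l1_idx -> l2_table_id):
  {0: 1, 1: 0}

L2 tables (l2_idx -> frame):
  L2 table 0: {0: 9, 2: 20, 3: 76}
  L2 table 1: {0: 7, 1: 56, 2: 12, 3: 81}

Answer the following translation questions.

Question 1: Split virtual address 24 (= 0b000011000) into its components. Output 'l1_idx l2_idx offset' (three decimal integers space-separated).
vaddr = 24 = 0b000011000
  top 2 bits -> l1_idx = 0
  next 2 bits -> l2_idx = 0
  bottom 5 bits -> offset = 24

Answer: 0 0 24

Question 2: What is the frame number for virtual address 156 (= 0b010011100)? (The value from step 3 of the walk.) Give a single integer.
vaddr = 156: l1_idx=1, l2_idx=0
L1[1] = 0; L2[0][0] = 9

Answer: 9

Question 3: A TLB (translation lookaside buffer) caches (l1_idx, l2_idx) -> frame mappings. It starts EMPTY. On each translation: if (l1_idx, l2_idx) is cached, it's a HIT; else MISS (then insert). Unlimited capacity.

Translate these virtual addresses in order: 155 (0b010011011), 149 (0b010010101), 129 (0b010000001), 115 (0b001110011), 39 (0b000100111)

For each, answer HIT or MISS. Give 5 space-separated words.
vaddr=155: (1,0) not in TLB -> MISS, insert
vaddr=149: (1,0) in TLB -> HIT
vaddr=129: (1,0) in TLB -> HIT
vaddr=115: (0,3) not in TLB -> MISS, insert
vaddr=39: (0,1) not in TLB -> MISS, insert

Answer: MISS HIT HIT MISS MISS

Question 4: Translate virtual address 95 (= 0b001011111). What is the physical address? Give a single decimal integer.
Answer: 415

Derivation:
vaddr = 95 = 0b001011111
Split: l1_idx=0, l2_idx=2, offset=31
L1[0] = 1
L2[1][2] = 12
paddr = 12 * 32 + 31 = 415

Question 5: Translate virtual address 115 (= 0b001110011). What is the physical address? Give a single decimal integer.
Answer: 2611

Derivation:
vaddr = 115 = 0b001110011
Split: l1_idx=0, l2_idx=3, offset=19
L1[0] = 1
L2[1][3] = 81
paddr = 81 * 32 + 19 = 2611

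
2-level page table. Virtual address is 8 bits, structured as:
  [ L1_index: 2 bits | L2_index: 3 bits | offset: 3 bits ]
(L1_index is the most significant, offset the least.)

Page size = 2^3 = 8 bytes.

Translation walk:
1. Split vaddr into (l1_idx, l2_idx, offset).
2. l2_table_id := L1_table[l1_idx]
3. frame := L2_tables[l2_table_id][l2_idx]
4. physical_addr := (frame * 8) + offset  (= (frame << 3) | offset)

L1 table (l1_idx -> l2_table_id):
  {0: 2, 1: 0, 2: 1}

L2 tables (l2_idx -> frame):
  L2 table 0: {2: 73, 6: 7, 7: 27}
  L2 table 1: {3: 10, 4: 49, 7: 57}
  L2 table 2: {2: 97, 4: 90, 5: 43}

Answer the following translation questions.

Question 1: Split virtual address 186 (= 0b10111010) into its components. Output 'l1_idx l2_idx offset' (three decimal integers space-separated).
vaddr = 186 = 0b10111010
  top 2 bits -> l1_idx = 2
  next 3 bits -> l2_idx = 7
  bottom 3 bits -> offset = 2

Answer: 2 7 2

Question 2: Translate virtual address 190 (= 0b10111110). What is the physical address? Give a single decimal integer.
Answer: 462

Derivation:
vaddr = 190 = 0b10111110
Split: l1_idx=2, l2_idx=7, offset=6
L1[2] = 1
L2[1][7] = 57
paddr = 57 * 8 + 6 = 462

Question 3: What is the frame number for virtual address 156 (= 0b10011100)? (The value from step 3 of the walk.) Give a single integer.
Answer: 10

Derivation:
vaddr = 156: l1_idx=2, l2_idx=3
L1[2] = 1; L2[1][3] = 10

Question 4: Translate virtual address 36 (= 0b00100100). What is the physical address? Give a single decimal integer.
vaddr = 36 = 0b00100100
Split: l1_idx=0, l2_idx=4, offset=4
L1[0] = 2
L2[2][4] = 90
paddr = 90 * 8 + 4 = 724

Answer: 724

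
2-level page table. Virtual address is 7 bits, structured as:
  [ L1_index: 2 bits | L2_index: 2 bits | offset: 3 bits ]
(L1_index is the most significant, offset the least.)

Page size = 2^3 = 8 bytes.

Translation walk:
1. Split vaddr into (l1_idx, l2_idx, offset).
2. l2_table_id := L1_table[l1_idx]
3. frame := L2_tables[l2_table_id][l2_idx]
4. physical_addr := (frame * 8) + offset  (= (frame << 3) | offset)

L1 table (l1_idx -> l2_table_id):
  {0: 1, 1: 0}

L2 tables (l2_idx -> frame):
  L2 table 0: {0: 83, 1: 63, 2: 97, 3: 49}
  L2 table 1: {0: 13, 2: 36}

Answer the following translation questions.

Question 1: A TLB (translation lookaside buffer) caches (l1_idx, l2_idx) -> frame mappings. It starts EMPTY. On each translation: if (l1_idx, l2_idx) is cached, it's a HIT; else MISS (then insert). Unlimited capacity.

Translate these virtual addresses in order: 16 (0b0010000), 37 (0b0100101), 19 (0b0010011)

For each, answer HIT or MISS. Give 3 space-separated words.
vaddr=16: (0,2) not in TLB -> MISS, insert
vaddr=37: (1,0) not in TLB -> MISS, insert
vaddr=19: (0,2) in TLB -> HIT

Answer: MISS MISS HIT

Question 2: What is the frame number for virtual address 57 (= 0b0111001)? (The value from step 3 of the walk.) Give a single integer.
Answer: 49

Derivation:
vaddr = 57: l1_idx=1, l2_idx=3
L1[1] = 0; L2[0][3] = 49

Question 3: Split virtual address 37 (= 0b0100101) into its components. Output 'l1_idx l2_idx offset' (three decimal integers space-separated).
vaddr = 37 = 0b0100101
  top 2 bits -> l1_idx = 1
  next 2 bits -> l2_idx = 0
  bottom 3 bits -> offset = 5

Answer: 1 0 5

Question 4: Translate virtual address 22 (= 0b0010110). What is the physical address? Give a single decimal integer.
Answer: 294

Derivation:
vaddr = 22 = 0b0010110
Split: l1_idx=0, l2_idx=2, offset=6
L1[0] = 1
L2[1][2] = 36
paddr = 36 * 8 + 6 = 294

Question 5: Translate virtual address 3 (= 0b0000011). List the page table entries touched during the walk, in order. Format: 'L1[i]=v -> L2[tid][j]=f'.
vaddr = 3 = 0b0000011
Split: l1_idx=0, l2_idx=0, offset=3

Answer: L1[0]=1 -> L2[1][0]=13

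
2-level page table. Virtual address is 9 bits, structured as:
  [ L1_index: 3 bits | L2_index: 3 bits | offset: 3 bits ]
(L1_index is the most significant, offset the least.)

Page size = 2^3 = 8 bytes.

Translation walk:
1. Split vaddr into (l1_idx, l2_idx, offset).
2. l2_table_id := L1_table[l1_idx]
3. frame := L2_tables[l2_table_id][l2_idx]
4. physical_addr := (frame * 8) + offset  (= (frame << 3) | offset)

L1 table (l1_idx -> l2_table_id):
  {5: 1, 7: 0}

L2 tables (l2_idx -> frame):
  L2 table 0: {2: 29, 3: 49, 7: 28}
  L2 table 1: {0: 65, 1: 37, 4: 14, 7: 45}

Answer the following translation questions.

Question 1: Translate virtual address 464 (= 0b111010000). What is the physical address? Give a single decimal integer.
Answer: 232

Derivation:
vaddr = 464 = 0b111010000
Split: l1_idx=7, l2_idx=2, offset=0
L1[7] = 0
L2[0][2] = 29
paddr = 29 * 8 + 0 = 232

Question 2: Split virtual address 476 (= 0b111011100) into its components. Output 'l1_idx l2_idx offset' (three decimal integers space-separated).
vaddr = 476 = 0b111011100
  top 3 bits -> l1_idx = 7
  next 3 bits -> l2_idx = 3
  bottom 3 bits -> offset = 4

Answer: 7 3 4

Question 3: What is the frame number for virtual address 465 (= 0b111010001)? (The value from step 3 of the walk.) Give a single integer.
Answer: 29

Derivation:
vaddr = 465: l1_idx=7, l2_idx=2
L1[7] = 0; L2[0][2] = 29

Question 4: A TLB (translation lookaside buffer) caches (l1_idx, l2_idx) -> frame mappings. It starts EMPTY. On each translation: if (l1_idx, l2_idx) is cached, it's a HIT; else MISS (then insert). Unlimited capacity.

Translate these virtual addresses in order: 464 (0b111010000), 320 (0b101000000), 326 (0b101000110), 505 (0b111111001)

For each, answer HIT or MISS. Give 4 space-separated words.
Answer: MISS MISS HIT MISS

Derivation:
vaddr=464: (7,2) not in TLB -> MISS, insert
vaddr=320: (5,0) not in TLB -> MISS, insert
vaddr=326: (5,0) in TLB -> HIT
vaddr=505: (7,7) not in TLB -> MISS, insert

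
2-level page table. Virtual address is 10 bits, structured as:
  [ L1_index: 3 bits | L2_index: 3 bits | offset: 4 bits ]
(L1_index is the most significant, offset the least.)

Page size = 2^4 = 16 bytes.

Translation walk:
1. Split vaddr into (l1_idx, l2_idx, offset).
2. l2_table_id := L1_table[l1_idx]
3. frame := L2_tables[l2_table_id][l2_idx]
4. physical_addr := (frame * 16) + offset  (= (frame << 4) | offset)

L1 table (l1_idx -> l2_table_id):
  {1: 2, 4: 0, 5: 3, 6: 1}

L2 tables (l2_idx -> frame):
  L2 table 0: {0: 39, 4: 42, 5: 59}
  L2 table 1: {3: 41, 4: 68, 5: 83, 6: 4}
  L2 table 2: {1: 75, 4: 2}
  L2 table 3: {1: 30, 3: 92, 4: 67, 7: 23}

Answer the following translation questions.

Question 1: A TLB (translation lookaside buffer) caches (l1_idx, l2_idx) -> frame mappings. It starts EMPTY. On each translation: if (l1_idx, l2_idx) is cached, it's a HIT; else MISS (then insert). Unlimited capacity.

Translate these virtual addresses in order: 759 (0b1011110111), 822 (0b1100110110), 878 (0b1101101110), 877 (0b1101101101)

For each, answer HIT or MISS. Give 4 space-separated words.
vaddr=759: (5,7) not in TLB -> MISS, insert
vaddr=822: (6,3) not in TLB -> MISS, insert
vaddr=878: (6,6) not in TLB -> MISS, insert
vaddr=877: (6,6) in TLB -> HIT

Answer: MISS MISS MISS HIT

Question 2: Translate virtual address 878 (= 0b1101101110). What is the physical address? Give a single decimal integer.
vaddr = 878 = 0b1101101110
Split: l1_idx=6, l2_idx=6, offset=14
L1[6] = 1
L2[1][6] = 4
paddr = 4 * 16 + 14 = 78

Answer: 78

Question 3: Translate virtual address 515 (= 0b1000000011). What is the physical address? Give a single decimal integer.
vaddr = 515 = 0b1000000011
Split: l1_idx=4, l2_idx=0, offset=3
L1[4] = 0
L2[0][0] = 39
paddr = 39 * 16 + 3 = 627

Answer: 627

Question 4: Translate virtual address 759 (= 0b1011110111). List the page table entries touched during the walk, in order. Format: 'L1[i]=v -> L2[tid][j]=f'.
vaddr = 759 = 0b1011110111
Split: l1_idx=5, l2_idx=7, offset=7

Answer: L1[5]=3 -> L2[3][7]=23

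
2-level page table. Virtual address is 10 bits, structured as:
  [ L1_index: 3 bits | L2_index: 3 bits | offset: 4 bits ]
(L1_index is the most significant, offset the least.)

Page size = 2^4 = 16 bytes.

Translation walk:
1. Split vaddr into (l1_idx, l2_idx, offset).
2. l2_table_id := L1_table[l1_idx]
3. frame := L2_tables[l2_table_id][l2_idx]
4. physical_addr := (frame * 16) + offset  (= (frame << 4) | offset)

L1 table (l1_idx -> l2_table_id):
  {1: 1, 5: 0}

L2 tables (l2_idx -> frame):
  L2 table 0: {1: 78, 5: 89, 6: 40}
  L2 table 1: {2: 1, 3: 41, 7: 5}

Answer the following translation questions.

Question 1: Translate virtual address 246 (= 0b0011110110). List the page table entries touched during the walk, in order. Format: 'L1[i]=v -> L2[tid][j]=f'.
vaddr = 246 = 0b0011110110
Split: l1_idx=1, l2_idx=7, offset=6

Answer: L1[1]=1 -> L2[1][7]=5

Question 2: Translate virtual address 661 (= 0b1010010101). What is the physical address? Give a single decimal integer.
vaddr = 661 = 0b1010010101
Split: l1_idx=5, l2_idx=1, offset=5
L1[5] = 0
L2[0][1] = 78
paddr = 78 * 16 + 5 = 1253

Answer: 1253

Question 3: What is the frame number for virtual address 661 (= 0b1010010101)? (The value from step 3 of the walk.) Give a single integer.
Answer: 78

Derivation:
vaddr = 661: l1_idx=5, l2_idx=1
L1[5] = 0; L2[0][1] = 78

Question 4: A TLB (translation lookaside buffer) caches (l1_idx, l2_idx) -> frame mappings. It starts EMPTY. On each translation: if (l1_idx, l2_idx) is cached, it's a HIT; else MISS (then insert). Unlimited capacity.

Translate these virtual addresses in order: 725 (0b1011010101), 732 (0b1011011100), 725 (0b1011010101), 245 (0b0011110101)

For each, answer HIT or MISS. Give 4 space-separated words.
vaddr=725: (5,5) not in TLB -> MISS, insert
vaddr=732: (5,5) in TLB -> HIT
vaddr=725: (5,5) in TLB -> HIT
vaddr=245: (1,7) not in TLB -> MISS, insert

Answer: MISS HIT HIT MISS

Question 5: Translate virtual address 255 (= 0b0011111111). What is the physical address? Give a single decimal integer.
vaddr = 255 = 0b0011111111
Split: l1_idx=1, l2_idx=7, offset=15
L1[1] = 1
L2[1][7] = 5
paddr = 5 * 16 + 15 = 95

Answer: 95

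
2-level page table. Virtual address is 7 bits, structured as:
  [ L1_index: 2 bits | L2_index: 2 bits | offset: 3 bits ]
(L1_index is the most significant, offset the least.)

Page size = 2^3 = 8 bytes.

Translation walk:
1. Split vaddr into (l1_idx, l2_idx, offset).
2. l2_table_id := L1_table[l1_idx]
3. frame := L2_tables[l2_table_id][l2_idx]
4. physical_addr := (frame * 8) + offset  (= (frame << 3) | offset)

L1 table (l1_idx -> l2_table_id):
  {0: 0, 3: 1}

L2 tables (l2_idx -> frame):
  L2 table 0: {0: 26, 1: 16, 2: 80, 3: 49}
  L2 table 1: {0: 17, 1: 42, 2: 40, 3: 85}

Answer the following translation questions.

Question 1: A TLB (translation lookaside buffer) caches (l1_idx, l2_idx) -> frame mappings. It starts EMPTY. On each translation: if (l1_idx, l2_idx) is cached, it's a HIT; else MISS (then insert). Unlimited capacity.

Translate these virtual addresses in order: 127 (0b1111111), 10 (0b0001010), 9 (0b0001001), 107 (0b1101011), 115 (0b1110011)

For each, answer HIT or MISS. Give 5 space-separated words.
Answer: MISS MISS HIT MISS MISS

Derivation:
vaddr=127: (3,3) not in TLB -> MISS, insert
vaddr=10: (0,1) not in TLB -> MISS, insert
vaddr=9: (0,1) in TLB -> HIT
vaddr=107: (3,1) not in TLB -> MISS, insert
vaddr=115: (3,2) not in TLB -> MISS, insert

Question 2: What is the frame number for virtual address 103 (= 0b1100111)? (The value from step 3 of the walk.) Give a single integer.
vaddr = 103: l1_idx=3, l2_idx=0
L1[3] = 1; L2[1][0] = 17

Answer: 17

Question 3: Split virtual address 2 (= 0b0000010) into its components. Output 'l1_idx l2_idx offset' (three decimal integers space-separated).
Answer: 0 0 2

Derivation:
vaddr = 2 = 0b0000010
  top 2 bits -> l1_idx = 0
  next 2 bits -> l2_idx = 0
  bottom 3 bits -> offset = 2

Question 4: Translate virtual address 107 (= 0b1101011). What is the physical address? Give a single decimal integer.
Answer: 339

Derivation:
vaddr = 107 = 0b1101011
Split: l1_idx=3, l2_idx=1, offset=3
L1[3] = 1
L2[1][1] = 42
paddr = 42 * 8 + 3 = 339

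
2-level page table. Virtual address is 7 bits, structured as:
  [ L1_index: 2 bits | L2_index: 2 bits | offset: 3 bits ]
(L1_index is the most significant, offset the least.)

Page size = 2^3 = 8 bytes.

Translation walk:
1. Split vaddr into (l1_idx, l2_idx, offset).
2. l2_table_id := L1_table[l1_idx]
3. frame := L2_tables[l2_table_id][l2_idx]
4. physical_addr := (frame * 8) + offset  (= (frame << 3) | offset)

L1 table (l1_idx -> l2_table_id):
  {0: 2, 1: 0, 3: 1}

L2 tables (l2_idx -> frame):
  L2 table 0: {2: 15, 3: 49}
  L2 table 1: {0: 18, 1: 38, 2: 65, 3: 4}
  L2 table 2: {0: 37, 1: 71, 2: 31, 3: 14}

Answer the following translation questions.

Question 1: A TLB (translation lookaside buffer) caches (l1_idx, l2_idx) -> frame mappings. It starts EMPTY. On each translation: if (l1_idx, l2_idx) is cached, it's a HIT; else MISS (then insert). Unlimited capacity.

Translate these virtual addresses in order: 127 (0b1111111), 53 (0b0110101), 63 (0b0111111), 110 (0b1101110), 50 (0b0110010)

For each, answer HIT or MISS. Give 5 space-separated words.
vaddr=127: (3,3) not in TLB -> MISS, insert
vaddr=53: (1,2) not in TLB -> MISS, insert
vaddr=63: (1,3) not in TLB -> MISS, insert
vaddr=110: (3,1) not in TLB -> MISS, insert
vaddr=50: (1,2) in TLB -> HIT

Answer: MISS MISS MISS MISS HIT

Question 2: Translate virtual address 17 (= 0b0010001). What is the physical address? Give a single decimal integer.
Answer: 249

Derivation:
vaddr = 17 = 0b0010001
Split: l1_idx=0, l2_idx=2, offset=1
L1[0] = 2
L2[2][2] = 31
paddr = 31 * 8 + 1 = 249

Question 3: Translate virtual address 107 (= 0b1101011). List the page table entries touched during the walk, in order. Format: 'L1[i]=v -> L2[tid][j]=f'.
vaddr = 107 = 0b1101011
Split: l1_idx=3, l2_idx=1, offset=3

Answer: L1[3]=1 -> L2[1][1]=38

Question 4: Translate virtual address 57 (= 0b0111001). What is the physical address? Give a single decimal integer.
Answer: 393

Derivation:
vaddr = 57 = 0b0111001
Split: l1_idx=1, l2_idx=3, offset=1
L1[1] = 0
L2[0][3] = 49
paddr = 49 * 8 + 1 = 393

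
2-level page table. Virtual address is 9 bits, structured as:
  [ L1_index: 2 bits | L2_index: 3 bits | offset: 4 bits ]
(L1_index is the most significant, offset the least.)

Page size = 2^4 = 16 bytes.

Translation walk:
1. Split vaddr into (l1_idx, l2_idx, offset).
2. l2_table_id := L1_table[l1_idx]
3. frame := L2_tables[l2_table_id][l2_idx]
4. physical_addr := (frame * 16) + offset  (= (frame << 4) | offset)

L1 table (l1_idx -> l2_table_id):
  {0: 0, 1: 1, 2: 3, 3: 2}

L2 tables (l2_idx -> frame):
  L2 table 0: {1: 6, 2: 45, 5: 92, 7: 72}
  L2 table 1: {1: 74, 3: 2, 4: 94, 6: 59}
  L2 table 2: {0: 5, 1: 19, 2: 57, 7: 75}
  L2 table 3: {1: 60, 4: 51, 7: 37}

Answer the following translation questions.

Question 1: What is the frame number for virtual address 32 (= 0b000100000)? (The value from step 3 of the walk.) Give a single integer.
Answer: 45

Derivation:
vaddr = 32: l1_idx=0, l2_idx=2
L1[0] = 0; L2[0][2] = 45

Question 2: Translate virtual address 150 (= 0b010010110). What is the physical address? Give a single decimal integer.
vaddr = 150 = 0b010010110
Split: l1_idx=1, l2_idx=1, offset=6
L1[1] = 1
L2[1][1] = 74
paddr = 74 * 16 + 6 = 1190

Answer: 1190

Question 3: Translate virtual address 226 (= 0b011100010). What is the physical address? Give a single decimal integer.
vaddr = 226 = 0b011100010
Split: l1_idx=1, l2_idx=6, offset=2
L1[1] = 1
L2[1][6] = 59
paddr = 59 * 16 + 2 = 946

Answer: 946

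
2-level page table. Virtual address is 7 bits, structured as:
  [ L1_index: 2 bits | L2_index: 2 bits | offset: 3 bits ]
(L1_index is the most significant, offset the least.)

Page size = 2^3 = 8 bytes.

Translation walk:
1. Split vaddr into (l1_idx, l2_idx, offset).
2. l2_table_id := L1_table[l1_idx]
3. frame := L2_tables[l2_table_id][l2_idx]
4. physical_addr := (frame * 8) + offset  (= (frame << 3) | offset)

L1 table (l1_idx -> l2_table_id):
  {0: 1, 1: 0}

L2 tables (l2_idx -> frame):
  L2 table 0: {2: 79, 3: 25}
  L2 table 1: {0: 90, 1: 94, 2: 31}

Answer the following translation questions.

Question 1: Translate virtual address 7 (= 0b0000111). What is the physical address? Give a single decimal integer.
Answer: 727

Derivation:
vaddr = 7 = 0b0000111
Split: l1_idx=0, l2_idx=0, offset=7
L1[0] = 1
L2[1][0] = 90
paddr = 90 * 8 + 7 = 727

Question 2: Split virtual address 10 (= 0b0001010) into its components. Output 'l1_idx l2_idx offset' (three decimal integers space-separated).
vaddr = 10 = 0b0001010
  top 2 bits -> l1_idx = 0
  next 2 bits -> l2_idx = 1
  bottom 3 bits -> offset = 2

Answer: 0 1 2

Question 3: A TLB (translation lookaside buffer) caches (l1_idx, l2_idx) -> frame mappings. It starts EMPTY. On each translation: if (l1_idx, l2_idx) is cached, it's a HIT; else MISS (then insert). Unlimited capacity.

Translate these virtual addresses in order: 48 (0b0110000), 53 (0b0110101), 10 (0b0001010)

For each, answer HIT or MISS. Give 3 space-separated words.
vaddr=48: (1,2) not in TLB -> MISS, insert
vaddr=53: (1,2) in TLB -> HIT
vaddr=10: (0,1) not in TLB -> MISS, insert

Answer: MISS HIT MISS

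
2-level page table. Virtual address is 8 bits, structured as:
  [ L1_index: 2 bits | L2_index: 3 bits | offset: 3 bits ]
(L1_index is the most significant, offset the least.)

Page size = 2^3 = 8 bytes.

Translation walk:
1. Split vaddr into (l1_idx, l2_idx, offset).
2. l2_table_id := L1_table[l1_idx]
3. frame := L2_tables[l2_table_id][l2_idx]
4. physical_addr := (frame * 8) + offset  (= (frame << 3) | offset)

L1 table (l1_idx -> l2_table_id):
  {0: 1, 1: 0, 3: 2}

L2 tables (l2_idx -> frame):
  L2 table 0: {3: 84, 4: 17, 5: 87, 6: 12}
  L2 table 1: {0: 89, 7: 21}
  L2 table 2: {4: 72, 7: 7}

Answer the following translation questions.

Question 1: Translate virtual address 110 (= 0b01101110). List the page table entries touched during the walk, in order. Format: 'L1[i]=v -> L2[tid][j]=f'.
vaddr = 110 = 0b01101110
Split: l1_idx=1, l2_idx=5, offset=6

Answer: L1[1]=0 -> L2[0][5]=87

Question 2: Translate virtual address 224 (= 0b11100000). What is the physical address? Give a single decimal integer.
vaddr = 224 = 0b11100000
Split: l1_idx=3, l2_idx=4, offset=0
L1[3] = 2
L2[2][4] = 72
paddr = 72 * 8 + 0 = 576

Answer: 576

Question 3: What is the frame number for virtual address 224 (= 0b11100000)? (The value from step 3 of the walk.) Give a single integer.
Answer: 72

Derivation:
vaddr = 224: l1_idx=3, l2_idx=4
L1[3] = 2; L2[2][4] = 72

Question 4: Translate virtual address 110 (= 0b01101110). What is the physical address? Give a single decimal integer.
Answer: 702

Derivation:
vaddr = 110 = 0b01101110
Split: l1_idx=1, l2_idx=5, offset=6
L1[1] = 0
L2[0][5] = 87
paddr = 87 * 8 + 6 = 702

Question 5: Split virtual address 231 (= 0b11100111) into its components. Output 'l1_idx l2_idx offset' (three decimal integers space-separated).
vaddr = 231 = 0b11100111
  top 2 bits -> l1_idx = 3
  next 3 bits -> l2_idx = 4
  bottom 3 bits -> offset = 7

Answer: 3 4 7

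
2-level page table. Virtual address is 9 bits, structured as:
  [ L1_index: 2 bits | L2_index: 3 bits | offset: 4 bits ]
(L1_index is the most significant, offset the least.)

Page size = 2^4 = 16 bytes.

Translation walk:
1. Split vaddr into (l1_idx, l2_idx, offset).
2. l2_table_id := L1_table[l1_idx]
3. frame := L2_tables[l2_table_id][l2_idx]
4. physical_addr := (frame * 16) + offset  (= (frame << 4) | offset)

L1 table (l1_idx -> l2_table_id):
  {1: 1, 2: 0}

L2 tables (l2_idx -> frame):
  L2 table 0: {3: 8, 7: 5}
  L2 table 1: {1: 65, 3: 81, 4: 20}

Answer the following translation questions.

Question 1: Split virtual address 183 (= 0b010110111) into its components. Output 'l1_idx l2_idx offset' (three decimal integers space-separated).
vaddr = 183 = 0b010110111
  top 2 bits -> l1_idx = 1
  next 3 bits -> l2_idx = 3
  bottom 4 bits -> offset = 7

Answer: 1 3 7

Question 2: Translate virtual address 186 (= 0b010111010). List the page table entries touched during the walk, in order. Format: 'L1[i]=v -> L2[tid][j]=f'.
Answer: L1[1]=1 -> L2[1][3]=81

Derivation:
vaddr = 186 = 0b010111010
Split: l1_idx=1, l2_idx=3, offset=10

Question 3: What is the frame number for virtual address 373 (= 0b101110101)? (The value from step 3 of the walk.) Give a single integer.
vaddr = 373: l1_idx=2, l2_idx=7
L1[2] = 0; L2[0][7] = 5

Answer: 5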